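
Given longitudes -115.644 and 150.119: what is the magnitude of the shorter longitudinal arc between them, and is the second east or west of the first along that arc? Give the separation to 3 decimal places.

Raw difference: 150.119 − -115.644 = 265.763°.
Normalise into (−180°, 180°]: 265.763° − 360° = -94.237°.
Negative ⇒ the second point lies to the west; separation 94.237°.

94.237° west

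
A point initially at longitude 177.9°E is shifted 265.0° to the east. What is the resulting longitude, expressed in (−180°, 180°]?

Start at +177.9°; shift +265.0° → +442.9°.
+442.9° lies outside (−180°, 180°]; subtract 360° → +82.9°.

82.9°E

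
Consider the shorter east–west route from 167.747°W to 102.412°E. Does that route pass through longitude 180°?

Yes

Naïve |102.412 − -167.747| = 270.159° > 180°, so the shorter arc goes the other way round — across 180°.
Signed shortest Δλ = ((102.412 − -167.747 + 180) mod 360) − 180 = -89.841°.
Going west by 89.841° from -167.747° passes through 180° before reaching +102.412°.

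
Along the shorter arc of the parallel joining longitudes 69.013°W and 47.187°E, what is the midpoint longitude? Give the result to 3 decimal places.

Signed shortest Δλ from -69.013° to +47.187° is +116.200°.
Midpoint longitude = -69.013° + (+116.200°)/2 = -69.013° + 58.100° = -10.913°.

10.913°W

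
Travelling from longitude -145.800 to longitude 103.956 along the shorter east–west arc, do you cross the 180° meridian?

Naïve |103.956 − -145.800| = 249.756° > 180°, so the shorter arc goes the other way round — across 180°.
Signed shortest Δλ = ((103.956 − -145.800 + 180) mod 360) − 180 = -110.244°.
Going west by 110.244° from -145.800° passes through 180° before reaching +103.956°.

Yes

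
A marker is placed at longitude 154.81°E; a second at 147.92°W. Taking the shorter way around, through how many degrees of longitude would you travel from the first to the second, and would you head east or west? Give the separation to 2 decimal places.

Raw difference: -147.92 − 154.81 = -302.73°.
Normalise into (−180°, 180°]: -302.73° + 360° = 57.27°.
Positive ⇒ the second point lies to the east; separation 57.27°.

57.27° east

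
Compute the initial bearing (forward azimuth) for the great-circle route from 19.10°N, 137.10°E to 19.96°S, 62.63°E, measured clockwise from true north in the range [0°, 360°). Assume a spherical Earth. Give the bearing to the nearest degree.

Δλ = 62.63 − 137.10 = -74.47°.
θ = atan2( sin Δλ · cos φ₂ , cos φ₁ · sin φ₂ − sin φ₁ · cos φ₂ · cos Δλ )
  = atan2(-0.90561, -0.40492) = -114.090° → normalised to [0°, 360°): 245.910°.

246°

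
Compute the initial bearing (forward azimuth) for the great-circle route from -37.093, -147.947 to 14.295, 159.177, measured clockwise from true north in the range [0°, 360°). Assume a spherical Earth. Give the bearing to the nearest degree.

305°

Δλ = 159.177 − -147.947 = 307.124°; wrapped into (−180°, 180°]: -52.876°.
θ = atan2( sin Δλ · cos φ₂ , cos φ₁ · sin φ₂ − sin φ₁ · cos φ₂ · cos Δλ )
  = atan2(-0.77264, 0.54969) = -54.571° → normalised to [0°, 360°): 305.429°.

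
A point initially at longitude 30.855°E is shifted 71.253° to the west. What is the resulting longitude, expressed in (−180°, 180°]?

40.398°W

Start at +30.855°; shift −71.253° → -40.398°.
-40.398° already lies in (−180°, 180°].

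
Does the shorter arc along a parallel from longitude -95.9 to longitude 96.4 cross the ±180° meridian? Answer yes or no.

Yes

Naïve |96.4 − -95.9| = 192.3° > 180°, so the shorter arc goes the other way round — across 180°.
Signed shortest Δλ = ((96.4 − -95.9 + 180) mod 360) − 180 = -167.7°.
Going west by 167.7° from -95.9° passes through 180° before reaching +96.4°.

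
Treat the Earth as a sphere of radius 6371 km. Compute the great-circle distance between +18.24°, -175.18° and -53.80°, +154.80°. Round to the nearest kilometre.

8509 km

Δλ = 154.80 − -175.18 = 329.98°; wrapped into (−180°, 180°]: -30.02°.
Δφ = -53.80 − 18.24 = -72.04°.
a = sin²(Δφ/2) + cos φ₁ · cos φ₂ · sin²(Δλ/2) = 0.383448.
c = 2·atan2(√a, √(1−a)) = 1.33553 rad → d = 6371·c ≈ 8508.64 km.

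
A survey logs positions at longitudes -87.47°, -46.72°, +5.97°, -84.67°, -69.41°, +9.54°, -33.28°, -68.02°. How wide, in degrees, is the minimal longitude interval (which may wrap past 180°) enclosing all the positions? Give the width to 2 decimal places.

97.01°

Sort the longitudes: -87.47°, -84.67°, -69.41°, -68.02°, -46.72°, -33.28°, +5.97°, +9.54°.
Eastward gaps between consecutive values (wrapping around): 2.80°, 15.26°, 1.39°, 21.30°, 13.44°, 39.25°, 3.57°, 262.99°.
Largest gap = 262.99° ⇒ minimal covering band is its complement: 360° − 262.99° = 97.01°.
Band runs from -87.47° eastward to +9.54°.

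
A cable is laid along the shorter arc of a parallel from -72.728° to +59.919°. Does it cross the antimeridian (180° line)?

No

Signed shortest Δλ = ((59.919 − -72.728 + 180) mod 360) − 180 = 132.647°.
Going east by 132.647° from -72.728° reaches +59.919° without touching 180°.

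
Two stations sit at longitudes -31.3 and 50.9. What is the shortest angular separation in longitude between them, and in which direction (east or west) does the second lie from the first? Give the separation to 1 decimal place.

Raw difference: 50.9 − -31.3 = 82.2°.
Normalise into (−180°, 180°]: 82.2° stays 82.2°.
Positive ⇒ the second point lies to the east; separation 82.2°.

82.2° east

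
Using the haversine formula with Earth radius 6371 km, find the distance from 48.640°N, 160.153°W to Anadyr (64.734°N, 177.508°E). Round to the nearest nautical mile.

Δλ = 177.508 − -160.153 = 337.661°; wrapped into (−180°, 180°]: -22.339°.
Δφ = 64.734 − 48.640 = 16.094°.
a = sin²(Δφ/2) + cos φ₁ · cos φ₂ · sin²(Δλ/2) = 0.030179.
c = 2·atan2(√a, √(1−a)) = 0.34922 rad → d = 6371·c ≈ 2224.85 km ≈ 1201.32 nmi.

1201 nmi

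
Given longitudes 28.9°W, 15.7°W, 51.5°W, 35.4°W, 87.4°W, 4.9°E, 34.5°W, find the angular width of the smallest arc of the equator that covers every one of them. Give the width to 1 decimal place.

Sort the longitudes: -87.4°, -51.5°, -35.4°, -34.5°, -28.9°, -15.7°, +4.9°.
Eastward gaps between consecutive values (wrapping around): 35.9°, 16.1°, 0.9°, 5.6°, 13.2°, 20.6°, 267.7°.
Largest gap = 267.7° ⇒ minimal covering band is its complement: 360° − 267.7° = 92.3°.
Band runs from -87.4° eastward to +4.9°.

92.3°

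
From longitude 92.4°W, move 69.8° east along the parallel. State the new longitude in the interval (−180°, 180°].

22.6°W

Start at -92.4°; shift +69.8° → -22.6°.
-22.6° already lies in (−180°, 180°].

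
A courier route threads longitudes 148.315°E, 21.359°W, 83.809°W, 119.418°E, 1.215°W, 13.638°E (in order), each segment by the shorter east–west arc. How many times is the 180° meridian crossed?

1

Leg 1: +148.315° → -21.359°, shortest Δλ = -169.674° (west) — does not cross 180°.
Leg 2: -21.359° → -83.809°, shortest Δλ = -62.45° (west) — does not cross 180°.
Leg 3: -83.809° → +119.418°, shortest Δλ = -156.773° (west) — crosses 180°.
Leg 4: +119.418° → -1.215°, shortest Δλ = -120.633° (west) — does not cross 180°.
Leg 5: -1.215° → +13.638°, shortest Δλ = 14.853° (east) — does not cross 180°.
Total crossings: 1.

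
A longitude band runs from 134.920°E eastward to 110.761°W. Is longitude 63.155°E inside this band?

Band width going east from +134.920° to -110.761°: ((-110.761 − 134.920) mod 360) = 114.319°.
Offset of +63.155° east of the west edge: ((63.155 − 134.920) mod 360) = 288.235°.
288.235° > 114.319° ⇒ outside.

No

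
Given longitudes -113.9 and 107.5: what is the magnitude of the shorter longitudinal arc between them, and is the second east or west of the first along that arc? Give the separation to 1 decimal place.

138.6° west

Raw difference: 107.5 − -113.9 = 221.4°.
Normalise into (−180°, 180°]: 221.4° − 360° = -138.6°.
Negative ⇒ the second point lies to the west; separation 138.6°.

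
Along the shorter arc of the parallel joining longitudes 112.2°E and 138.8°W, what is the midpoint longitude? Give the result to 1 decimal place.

Signed shortest Δλ from +112.2° to -138.8° is +109.0°.
Midpoint longitude = +112.2° + (+109.0°)/2 = +112.2° + 54.5° = +166.7°.
(The naïve average (+112.2 + -138.8)/2 = -13.3° is on the wrong side of the globe.)

166.7°E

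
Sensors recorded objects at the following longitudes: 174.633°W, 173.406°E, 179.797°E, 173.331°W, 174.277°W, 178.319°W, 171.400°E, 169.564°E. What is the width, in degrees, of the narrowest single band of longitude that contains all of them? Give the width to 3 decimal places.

17.105°

Sort the longitudes: -178.319°, -174.633°, -174.277°, -173.331°, +169.564°, +171.400°, +173.406°, +179.797°.
Eastward gaps between consecutive values (wrapping around): 3.686°, 0.356°, 0.946°, 342.895°, 1.836°, 2.006°, 6.391°, 1.884°.
Largest gap = 342.895° ⇒ minimal covering band is its complement: 360° − 342.895° = 17.105°.
Band runs from +169.564° eastward to -173.331°, crossing the antimeridian.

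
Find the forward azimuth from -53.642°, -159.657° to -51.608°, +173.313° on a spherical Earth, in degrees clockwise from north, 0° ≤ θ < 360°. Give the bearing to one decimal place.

Δλ = 173.313 − -159.657 = 332.970°; wrapped into (−180°, 180°]: -27.030°.
θ = atan2( sin Δλ · cos φ₂ , cos φ₁ · sin φ₂ − sin φ₁ · cos φ₂ · cos Δλ )
  = atan2(-0.28224, -0.01914) = -93.879° → normalised to [0°, 360°): 266.121°.

266.1°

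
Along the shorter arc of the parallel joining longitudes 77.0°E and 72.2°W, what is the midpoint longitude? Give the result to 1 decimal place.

2.4°E

Signed shortest Δλ from +77.0° to -72.2° is -149.2°.
Midpoint longitude = +77.0° + (-149.2°)/2 = +77.0° − 74.6° = +2.4°.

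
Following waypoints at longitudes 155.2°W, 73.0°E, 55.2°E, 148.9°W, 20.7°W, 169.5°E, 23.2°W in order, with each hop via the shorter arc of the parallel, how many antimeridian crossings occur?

4

Leg 1: -155.2° → +73.0°, shortest Δλ = -131.8° (west) — crosses 180°.
Leg 2: +73.0° → +55.2°, shortest Δλ = -17.8° (west) — does not cross 180°.
Leg 3: +55.2° → -148.9°, shortest Δλ = 155.9° (east) — crosses 180°.
Leg 4: -148.9° → -20.7°, shortest Δλ = 128.2° (east) — does not cross 180°.
Leg 5: -20.7° → +169.5°, shortest Δλ = -169.8° (west) — crosses 180°.
Leg 6: +169.5° → -23.2°, shortest Δλ = 167.3° (east) — crosses 180°.
Total crossings: 4.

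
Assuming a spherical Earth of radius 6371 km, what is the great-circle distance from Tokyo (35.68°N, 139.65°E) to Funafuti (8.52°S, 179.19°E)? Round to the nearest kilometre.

Δλ = 179.19 − 139.65 = 39.54°.
Δφ = -8.52 − 35.68 = -44.20°.
a = sin²(Δφ/2) + cos φ₁ · cos φ₂ · sin²(Δλ/2) = 0.233453.
c = 2·atan2(√a, √(1−a)) = 1.00854 rad → d = 6371·c ≈ 6425.42 km.

6425 km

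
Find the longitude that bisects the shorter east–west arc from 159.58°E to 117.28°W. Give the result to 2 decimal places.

158.85°W

Signed shortest Δλ from +159.58° to -117.28° is +83.14°.
Midpoint longitude = +159.58° + (+83.14°)/2 = +159.58° + 41.57° = +201.15°.
Normalise into (−180°, 180°]: -158.85°.
(The naïve average (+159.58 + -117.28)/2 = 21.15° is on the wrong side of the globe.)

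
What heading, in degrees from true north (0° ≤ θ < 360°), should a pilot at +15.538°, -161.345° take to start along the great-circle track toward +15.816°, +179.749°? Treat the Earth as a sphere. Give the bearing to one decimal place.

273.4°

Δλ = 179.749 − -161.345 = 341.094°; wrapped into (−180°, 180°]: -18.906°.
θ = atan2( sin Δλ · cos φ₂ , cos φ₁ · sin φ₂ − sin φ₁ · cos φ₂ · cos Δλ )
  = atan2(-0.31175, 0.01876) = -86.557° → normalised to [0°, 360°): 273.443°.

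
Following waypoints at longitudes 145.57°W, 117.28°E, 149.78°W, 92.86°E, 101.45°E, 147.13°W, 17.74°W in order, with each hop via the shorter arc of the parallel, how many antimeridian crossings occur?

4

Leg 1: -145.57° → +117.28°, shortest Δλ = -97.15° (west) — crosses 180°.
Leg 2: +117.28° → -149.78°, shortest Δλ = 92.94° (east) — crosses 180°.
Leg 3: -149.78° → +92.86°, shortest Δλ = -117.36° (west) — crosses 180°.
Leg 4: +92.86° → +101.45°, shortest Δλ = 8.59° (east) — does not cross 180°.
Leg 5: +101.45° → -147.13°, shortest Δλ = 111.42° (east) — crosses 180°.
Leg 6: -147.13° → -17.74°, shortest Δλ = 129.39° (east) — does not cross 180°.
Total crossings: 4.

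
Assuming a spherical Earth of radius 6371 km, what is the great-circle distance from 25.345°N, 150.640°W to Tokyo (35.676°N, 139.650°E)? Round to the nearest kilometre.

Δλ = 139.650 − -150.640 = 290.290°; wrapped into (−180°, 180°]: -69.710°.
Δφ = 35.676 − 25.345 = 10.331°.
a = sin²(Δφ/2) + cos φ₁ · cos φ₂ · sin²(Δλ/2) = 0.247886.
c = 2·atan2(√a, √(1−a)) = 1.04231 rad → d = 6371·c ≈ 6640.55 km.

6641 km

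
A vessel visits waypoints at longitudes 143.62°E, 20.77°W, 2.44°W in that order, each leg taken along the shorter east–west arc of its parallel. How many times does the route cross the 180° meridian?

Leg 1: +143.62° → -20.77°, shortest Δλ = -164.39° (west) — does not cross 180°.
Leg 2: -20.77° → -2.44°, shortest Δλ = 18.33° (east) — does not cross 180°.
Total crossings: 0.

0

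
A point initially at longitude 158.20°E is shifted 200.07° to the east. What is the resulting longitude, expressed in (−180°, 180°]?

Start at +158.20°; shift +200.07° → +358.27°.
+358.27° lies outside (−180°, 180°]; subtract 360° → -1.73°.

1.73°W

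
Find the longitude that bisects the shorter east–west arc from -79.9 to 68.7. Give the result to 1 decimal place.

Signed shortest Δλ from -79.9° to +68.7° is +148.6°.
Midpoint longitude = -79.9° + (+148.6°)/2 = -79.9° + 74.3° = -5.6°.

-5.6°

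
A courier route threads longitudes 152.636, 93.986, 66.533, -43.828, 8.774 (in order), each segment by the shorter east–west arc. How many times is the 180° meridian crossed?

Leg 1: +152.636° → +93.986°, shortest Δλ = -58.65° (west) — does not cross 180°.
Leg 2: +93.986° → +66.533°, shortest Δλ = -27.453° (west) — does not cross 180°.
Leg 3: +66.533° → -43.828°, shortest Δλ = -110.361° (west) — does not cross 180°.
Leg 4: -43.828° → +8.774°, shortest Δλ = 52.602° (east) — does not cross 180°.
Total crossings: 0.

0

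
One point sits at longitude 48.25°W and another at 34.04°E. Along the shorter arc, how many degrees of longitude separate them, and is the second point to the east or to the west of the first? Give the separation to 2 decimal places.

82.29° east

Raw difference: 34.04 − -48.25 = 82.29°.
Normalise into (−180°, 180°]: 82.29° stays 82.29°.
Positive ⇒ the second point lies to the east; separation 82.29°.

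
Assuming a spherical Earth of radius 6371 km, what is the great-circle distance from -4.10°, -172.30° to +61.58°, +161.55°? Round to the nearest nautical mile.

Δλ = 161.55 − -172.30 = 333.85°; wrapped into (−180°, 180°]: -26.15°.
Δφ = 61.58 − -4.10 = 65.68°.
a = sin²(Δφ/2) + cos φ₁ · cos φ₂ · sin²(Δλ/2) = 0.318379.
c = 2·atan2(√a, √(1−a)) = 1.19905 rad → d = 6371·c ≈ 7639.15 km ≈ 4124.81 nmi.

4125 nmi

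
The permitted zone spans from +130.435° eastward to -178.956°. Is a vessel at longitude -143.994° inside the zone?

No

Band width going east from +130.435° to -178.956°: ((-178.956 − 130.435) mod 360) = 50.609°.
Offset of -143.994° east of the west edge: ((-143.994 − 130.435) mod 360) = 85.571°.
85.571° > 50.609° ⇒ outside.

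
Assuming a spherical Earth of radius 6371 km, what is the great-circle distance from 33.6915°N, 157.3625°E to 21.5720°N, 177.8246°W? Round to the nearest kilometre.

Δλ = -177.8246 − 157.3625 = -335.1871°; wrapped into (−180°, 180°]: 24.8129°.
Δφ = 21.5720 − 33.6915 = -12.1195°.
a = sin²(Δφ/2) + cos φ₁ · cos φ₂ · sin²(Δλ/2) = 0.046860.
c = 2·atan2(√a, √(1−a)) = 0.43640 rad → d = 6371·c ≈ 2780.28 km.

2780 km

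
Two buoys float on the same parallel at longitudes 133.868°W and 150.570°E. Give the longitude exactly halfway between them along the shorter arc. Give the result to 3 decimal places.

Signed shortest Δλ from -133.868° to +150.570° is -75.562°.
Midpoint longitude = -133.868° + (-75.562°)/2 = -133.868° − 37.781° = -171.649°.
(The naïve average (-133.868 + +150.570)/2 = 8.351° is on the wrong side of the globe.)

171.649°W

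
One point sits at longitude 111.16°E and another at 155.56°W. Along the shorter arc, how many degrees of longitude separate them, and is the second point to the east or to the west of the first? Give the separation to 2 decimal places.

Raw difference: -155.56 − 111.16 = -266.72°.
Normalise into (−180°, 180°]: -266.72° + 360° = 93.28°.
Positive ⇒ the second point lies to the east; separation 93.28°.

93.28° east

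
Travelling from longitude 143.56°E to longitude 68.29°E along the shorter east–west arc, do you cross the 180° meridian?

No

Signed shortest Δλ = ((68.29 − 143.56 + 180) mod 360) − 180 = -75.27°.
Going west by 75.27° from +143.56° reaches +68.29° without touching 180°.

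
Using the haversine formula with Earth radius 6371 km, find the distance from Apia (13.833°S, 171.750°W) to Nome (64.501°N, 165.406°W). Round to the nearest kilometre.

8727 km

Δλ = -165.406 − -171.750 = 6.344°.
Δφ = 64.501 − -13.833 = 78.334°.
a = sin²(Δφ/2) + cos φ₁ · cos φ₂ · sin²(Δλ/2) = 0.400177.
c = 2·atan2(√a, √(1−a)) = 1.36980 rad → d = 6371·c ≈ 8726.99 km.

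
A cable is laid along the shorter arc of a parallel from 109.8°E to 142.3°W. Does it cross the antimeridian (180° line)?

Naïve |-142.3 − 109.8| = 252.1° > 180°, so the shorter arc goes the other way round — across 180°.
Signed shortest Δλ = ((-142.3 − 109.8 + 180) mod 360) − 180 = 107.9°.
Going east by 107.9° from +109.8° passes through 180° before reaching -142.3°.

Yes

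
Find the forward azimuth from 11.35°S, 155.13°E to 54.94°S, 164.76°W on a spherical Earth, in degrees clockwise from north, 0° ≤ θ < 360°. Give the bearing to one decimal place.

152.7°

Δλ = -164.76 − 155.13 = -319.89°; wrapped into (−180°, 180°]: 40.11°.
θ = atan2( sin Δλ · cos φ₂ , cos φ₁ · sin φ₂ − sin φ₁ · cos φ₂ · cos Δλ )
  = atan2(0.37008, -0.71608) = 152.669° → normalised to [0°, 360°): 152.669°.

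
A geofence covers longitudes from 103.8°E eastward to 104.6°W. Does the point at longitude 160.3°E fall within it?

Band width going east from +103.8° to -104.6°: ((-104.6 − 103.8) mod 360) = 151.6°.
Offset of +160.3° east of the west edge: ((160.3 − 103.8) mod 360) = 56.5°.
56.5° ≤ 151.6° ⇒ inside.

Yes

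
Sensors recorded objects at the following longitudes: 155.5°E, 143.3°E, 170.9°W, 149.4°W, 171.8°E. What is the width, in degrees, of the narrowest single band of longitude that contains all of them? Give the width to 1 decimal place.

67.3°

Sort the longitudes: -170.9°, -149.4°, +143.3°, +155.5°, +171.8°.
Eastward gaps between consecutive values (wrapping around): 21.5°, 292.7°, 12.2°, 16.3°, 17.3°.
Largest gap = 292.7° ⇒ minimal covering band is its complement: 360° − 292.7° = 67.3°.
Band runs from +143.3° eastward to -149.4°, crossing the antimeridian.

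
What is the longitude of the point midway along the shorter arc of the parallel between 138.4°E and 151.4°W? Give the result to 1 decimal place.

Signed shortest Δλ from +138.4° to -151.4° is +70.2°.
Midpoint longitude = +138.4° + (+70.2°)/2 = +138.4° + 35.1° = +173.5°.
(The naïve average (+138.4 + -151.4)/2 = -6.5° is on the wrong side of the globe.)

173.5°E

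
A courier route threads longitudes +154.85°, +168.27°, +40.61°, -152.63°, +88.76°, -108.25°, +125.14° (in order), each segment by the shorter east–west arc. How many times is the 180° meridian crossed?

4

Leg 1: +154.85° → +168.27°, shortest Δλ = 13.42° (east) — does not cross 180°.
Leg 2: +168.27° → +40.61°, shortest Δλ = -127.66° (west) — does not cross 180°.
Leg 3: +40.61° → -152.63°, shortest Δλ = 166.76° (east) — crosses 180°.
Leg 4: -152.63° → +88.76°, shortest Δλ = -118.61° (west) — crosses 180°.
Leg 5: +88.76° → -108.25°, shortest Δλ = 162.99° (east) — crosses 180°.
Leg 6: -108.25° → +125.14°, shortest Δλ = -126.61° (west) — crosses 180°.
Total crossings: 4.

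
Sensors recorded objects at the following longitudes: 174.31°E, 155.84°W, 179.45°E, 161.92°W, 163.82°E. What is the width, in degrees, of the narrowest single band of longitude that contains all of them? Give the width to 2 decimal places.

Sort the longitudes: -161.92°, -155.84°, +163.82°, +174.31°, +179.45°.
Eastward gaps between consecutive values (wrapping around): 6.08°, 319.66°, 10.49°, 5.14°, 18.63°.
Largest gap = 319.66° ⇒ minimal covering band is its complement: 360° − 319.66° = 40.34°.
Band runs from +163.82° eastward to -155.84°, crossing the antimeridian.

40.34°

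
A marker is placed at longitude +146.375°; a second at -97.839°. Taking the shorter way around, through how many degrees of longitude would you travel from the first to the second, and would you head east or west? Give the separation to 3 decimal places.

115.786° east

Raw difference: -97.839 − 146.375 = -244.214°.
Normalise into (−180°, 180°]: -244.214° + 360° = 115.786°.
Positive ⇒ the second point lies to the east; separation 115.786°.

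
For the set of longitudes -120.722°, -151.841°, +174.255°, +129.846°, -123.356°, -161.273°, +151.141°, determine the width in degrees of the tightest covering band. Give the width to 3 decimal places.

Sort the longitudes: -161.273°, -151.841°, -123.356°, -120.722°, +129.846°, +151.141°, +174.255°.
Eastward gaps between consecutive values (wrapping around): 9.432°, 28.485°, 2.634°, 250.568°, 21.295°, 23.114°, 24.472°.
Largest gap = 250.568° ⇒ minimal covering band is its complement: 360° − 250.568° = 109.432°.
Band runs from +129.846° eastward to -120.722°, crossing the antimeridian.

109.432°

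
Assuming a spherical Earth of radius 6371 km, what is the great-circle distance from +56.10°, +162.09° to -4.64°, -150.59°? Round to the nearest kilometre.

Δλ = -150.59 − 162.09 = -312.68°; wrapped into (−180°, 180°]: 47.32°.
Δφ = -4.64 − 56.10 = -60.74°.
a = sin²(Δφ/2) + cos φ₁ · cos φ₂ · sin²(Δλ/2) = 0.345143.
c = 2·atan2(√a, √(1−a)) = 1.25590 rad → d = 6371·c ≈ 8001.36 km.

8001 km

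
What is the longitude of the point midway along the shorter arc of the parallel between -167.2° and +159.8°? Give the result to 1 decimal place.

Signed shortest Δλ from -167.2° to +159.8° is -33.0°.
Midpoint longitude = -167.2° + (-33.0°)/2 = -167.2° − 16.5° = -183.7°.
Normalise into (−180°, 180°]: +176.3°.
(The naïve average (-167.2 + +159.8)/2 = -3.7° is on the wrong side of the globe.)

+176.3°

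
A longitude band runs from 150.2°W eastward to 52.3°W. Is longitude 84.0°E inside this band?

No

Band width going east from -150.2° to -52.3°: ((-52.3 − -150.2) mod 360) = 97.9°.
Offset of +84.0° east of the west edge: ((84.0 − -150.2) mod 360) = 234.2°.
234.2° > 97.9° ⇒ outside.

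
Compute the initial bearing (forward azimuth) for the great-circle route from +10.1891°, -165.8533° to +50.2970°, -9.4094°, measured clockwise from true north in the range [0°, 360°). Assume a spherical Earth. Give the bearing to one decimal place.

16.5°

Δλ = -9.4094 − -165.8533 = 156.4439°.
θ = atan2( sin Δλ · cos φ₂ , cos φ₁ · sin φ₂ − sin φ₁ · cos φ₂ · cos Δλ )
  = atan2(0.25530, 0.86082) = 16.519° → normalised to [0°, 360°): 16.519°.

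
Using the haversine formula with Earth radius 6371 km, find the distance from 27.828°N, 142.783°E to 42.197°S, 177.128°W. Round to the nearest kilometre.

8805 km

Δλ = -177.128 − 142.783 = -319.911°; wrapped into (−180°, 180°]: 40.089°.
Δφ = -42.197 − 27.828 = -70.025°.
a = sin²(Δφ/2) + cos φ₁ · cos φ₂ · sin²(Δλ/2) = 0.406162.
c = 2·atan2(√a, √(1−a)) = 1.38200 rad → d = 6371·c ≈ 8804.73 km.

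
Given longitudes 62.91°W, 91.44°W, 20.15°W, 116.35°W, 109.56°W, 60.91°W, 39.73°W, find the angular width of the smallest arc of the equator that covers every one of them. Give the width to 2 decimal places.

Sort the longitudes: -116.35°, -109.56°, -91.44°, -62.91°, -60.91°, -39.73°, -20.15°.
Eastward gaps between consecutive values (wrapping around): 6.79°, 18.12°, 28.53°, 2.00°, 21.18°, 19.58°, 263.80°.
Largest gap = 263.80° ⇒ minimal covering band is its complement: 360° − 263.80° = 96.20°.
Band runs from -116.35° eastward to -20.15°.

96.20°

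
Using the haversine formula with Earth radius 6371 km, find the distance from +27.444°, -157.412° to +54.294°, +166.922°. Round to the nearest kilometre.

4152 km

Δλ = 166.922 − -157.412 = 324.334°; wrapped into (−180°, 180°]: -35.666°.
Δφ = 54.294 − 27.444 = 26.850°.
a = sin²(Δφ/2) + cos φ₁ · cos φ₂ · sin²(Δλ/2) = 0.102480.
c = 2·atan2(√a, √(1−a)) = 0.65172 rad → d = 6371·c ≈ 4152.12 km.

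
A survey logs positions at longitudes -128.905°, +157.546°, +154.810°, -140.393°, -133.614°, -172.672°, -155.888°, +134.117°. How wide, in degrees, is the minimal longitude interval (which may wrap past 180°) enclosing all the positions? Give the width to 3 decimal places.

Sort the longitudes: -172.672°, -155.888°, -140.393°, -133.614°, -128.905°, +134.117°, +154.810°, +157.546°.
Eastward gaps between consecutive values (wrapping around): 16.784°, 15.495°, 6.779°, 4.709°, 263.022°, 20.693°, 2.736°, 29.782°.
Largest gap = 263.022° ⇒ minimal covering band is its complement: 360° − 263.022° = 96.978°.
Band runs from +134.117° eastward to -128.905°, crossing the antimeridian.

96.978°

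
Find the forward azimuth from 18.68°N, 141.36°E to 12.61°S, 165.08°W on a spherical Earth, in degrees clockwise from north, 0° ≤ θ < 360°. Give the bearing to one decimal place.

116.6°

Δλ = -165.08 − 141.36 = -306.44°; wrapped into (−180°, 180°]: 53.56°.
θ = atan2( sin Δλ · cos φ₂ , cos φ₁ · sin φ₂ − sin φ₁ · cos φ₂ · cos Δλ )
  = atan2(0.78507, -0.39247) = 116.561° → normalised to [0°, 360°): 116.561°.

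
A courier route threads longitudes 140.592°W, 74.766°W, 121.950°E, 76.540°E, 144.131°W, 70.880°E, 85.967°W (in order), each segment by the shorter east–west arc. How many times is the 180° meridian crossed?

Leg 1: -140.592° → -74.766°, shortest Δλ = 65.826° (east) — does not cross 180°.
Leg 2: -74.766° → +121.950°, shortest Δλ = -163.284° (west) — crosses 180°.
Leg 3: +121.950° → +76.540°, shortest Δλ = -45.41° (west) — does not cross 180°.
Leg 4: +76.540° → -144.131°, shortest Δλ = 139.329° (east) — crosses 180°.
Leg 5: -144.131° → +70.880°, shortest Δλ = -144.989° (west) — crosses 180°.
Leg 6: +70.880° → -85.967°, shortest Δλ = -156.847° (west) — does not cross 180°.
Total crossings: 3.

3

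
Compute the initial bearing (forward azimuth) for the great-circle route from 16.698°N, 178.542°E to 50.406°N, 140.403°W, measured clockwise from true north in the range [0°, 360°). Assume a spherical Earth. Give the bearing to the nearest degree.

Δλ = -140.403 − 178.542 = -318.945°; wrapped into (−180°, 180°]: 41.055°.
θ = atan2( sin Δλ · cos φ₂ , cos φ₁ · sin φ₂ − sin φ₁ · cos φ₂ · cos Δλ )
  = atan2(0.41860, 0.60000) = 34.902° → normalised to [0°, 360°): 34.902°.

35°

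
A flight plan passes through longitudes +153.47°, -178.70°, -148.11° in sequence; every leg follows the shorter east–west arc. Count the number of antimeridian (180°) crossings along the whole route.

Leg 1: +153.47° → -178.70°, shortest Δλ = 27.83° (east) — crosses 180°.
Leg 2: -178.70° → -148.11°, shortest Δλ = 30.59° (east) — does not cross 180°.
Total crossings: 1.

1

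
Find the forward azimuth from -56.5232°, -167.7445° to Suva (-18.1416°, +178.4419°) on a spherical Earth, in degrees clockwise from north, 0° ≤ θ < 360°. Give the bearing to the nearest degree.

339°

Δλ = 178.4419 − -167.7445 = 346.1864°; wrapped into (−180°, 180°]: -13.8136°.
θ = atan2( sin Δλ · cos φ₂ , cos φ₁ · sin φ₂ − sin φ₁ · cos φ₂ · cos Δλ )
  = atan2(-0.22689, 0.59797) = -20.779° → normalised to [0°, 360°): 339.221°.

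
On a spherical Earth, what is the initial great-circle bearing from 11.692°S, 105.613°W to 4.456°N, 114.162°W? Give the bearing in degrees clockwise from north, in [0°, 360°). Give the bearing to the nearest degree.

Δλ = -114.162 − -105.613 = -8.549°.
θ = atan2( sin Δλ · cos φ₂ , cos φ₁ · sin φ₂ − sin φ₁ · cos φ₂ · cos Δλ )
  = atan2(-0.14821, 0.27587) = -28.246° → normalised to [0°, 360°): 331.754°.

332°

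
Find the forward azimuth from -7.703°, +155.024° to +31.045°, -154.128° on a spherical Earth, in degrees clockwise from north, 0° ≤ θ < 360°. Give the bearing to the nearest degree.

49°

Δλ = -154.128 − 155.024 = -309.152°; wrapped into (−180°, 180°]: 50.848°.
θ = atan2( sin Δλ · cos φ₂ , cos φ₁ · sin φ₂ − sin φ₁ · cos φ₂ · cos Δλ )
  = atan2(0.66440, 0.58356) = 48.706° → normalised to [0°, 360°): 48.706°.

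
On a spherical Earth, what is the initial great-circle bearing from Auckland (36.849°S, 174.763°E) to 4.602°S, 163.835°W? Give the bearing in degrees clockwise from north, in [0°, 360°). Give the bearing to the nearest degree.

Δλ = -163.835 − 174.763 = -338.598°; wrapped into (−180°, 180°]: 21.402°.
θ = atan2( sin Δλ · cos φ₂ , cos φ₁ · sin φ₂ − sin φ₁ · cos φ₂ · cos Δλ )
  = atan2(0.36373, 0.49235) = 36.456° → normalised to [0°, 360°): 36.456°.

36°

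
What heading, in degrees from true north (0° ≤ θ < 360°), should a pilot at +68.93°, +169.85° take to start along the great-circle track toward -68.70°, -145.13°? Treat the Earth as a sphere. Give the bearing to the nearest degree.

156°

Δλ = -145.13 − 169.85 = -314.98°; wrapped into (−180°, 180°]: 45.02°.
θ = atan2( sin Δλ · cos φ₂ , cos φ₁ · sin φ₂ − sin φ₁ · cos φ₂ · cos Δλ )
  = atan2(0.25695, -0.57455) = 155.905° → normalised to [0°, 360°): 155.905°.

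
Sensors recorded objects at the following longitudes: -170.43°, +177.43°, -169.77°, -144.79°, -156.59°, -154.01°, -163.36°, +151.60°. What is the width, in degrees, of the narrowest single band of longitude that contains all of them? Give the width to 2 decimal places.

Sort the longitudes: -170.43°, -169.77°, -163.36°, -156.59°, -154.01°, -144.79°, +151.60°, +177.43°.
Eastward gaps between consecutive values (wrapping around): 0.66°, 6.41°, 6.77°, 2.58°, 9.22°, 296.39°, 25.83°, 12.14°.
Largest gap = 296.39° ⇒ minimal covering band is its complement: 360° − 296.39° = 63.61°.
Band runs from +151.60° eastward to -144.79°, crossing the antimeridian.

63.61°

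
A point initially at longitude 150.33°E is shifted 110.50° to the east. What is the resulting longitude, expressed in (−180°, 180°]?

99.17°W

Start at +150.33°; shift +110.50° → +260.83°.
+260.83° lies outside (−180°, 180°]; subtract 360° → -99.17°.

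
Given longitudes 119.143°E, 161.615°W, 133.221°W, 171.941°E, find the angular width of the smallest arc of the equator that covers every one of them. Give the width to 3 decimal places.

Sort the longitudes: -161.615°, -133.221°, +119.143°, +171.941°.
Eastward gaps between consecutive values (wrapping around): 28.394°, 252.364°, 52.798°, 26.444°.
Largest gap = 252.364° ⇒ minimal covering band is its complement: 360° − 252.364° = 107.636°.
Band runs from +119.143° eastward to -133.221°, crossing the antimeridian.

107.636°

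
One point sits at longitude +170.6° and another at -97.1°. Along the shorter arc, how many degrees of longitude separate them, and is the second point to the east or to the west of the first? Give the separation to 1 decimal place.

92.3° east

Raw difference: -97.1 − 170.6 = -267.7°.
Normalise into (−180°, 180°]: -267.7° + 360° = 92.3°.
Positive ⇒ the second point lies to the east; separation 92.3°.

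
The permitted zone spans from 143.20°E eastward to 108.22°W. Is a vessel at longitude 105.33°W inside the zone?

No

Band width going east from +143.20° to -108.22°: ((-108.22 − 143.20) mod 360) = 108.58°.
Offset of -105.33° east of the west edge: ((-105.33 − 143.20) mod 360) = 111.47°.
111.47° > 108.58° ⇒ outside.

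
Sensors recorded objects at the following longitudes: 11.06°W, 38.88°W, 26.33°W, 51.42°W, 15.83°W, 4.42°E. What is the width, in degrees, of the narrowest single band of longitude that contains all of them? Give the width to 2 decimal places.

55.84°

Sort the longitudes: -51.42°, -38.88°, -26.33°, -15.83°, -11.06°, +4.42°.
Eastward gaps between consecutive values (wrapping around): 12.54°, 12.55°, 10.50°, 4.77°, 15.48°, 304.16°.
Largest gap = 304.16° ⇒ minimal covering band is its complement: 360° − 304.16° = 55.84°.
Band runs from -51.42° eastward to +4.42°.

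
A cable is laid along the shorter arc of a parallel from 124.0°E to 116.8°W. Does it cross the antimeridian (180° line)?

Yes

Naïve |-116.8 − 124.0| = 240.8° > 180°, so the shorter arc goes the other way round — across 180°.
Signed shortest Δλ = ((-116.8 − 124.0 + 180) mod 360) − 180 = 119.2°.
Going east by 119.2° from +124.0° passes through 180° before reaching -116.8°.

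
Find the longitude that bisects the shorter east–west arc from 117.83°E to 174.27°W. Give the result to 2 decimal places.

151.78°E

Signed shortest Δλ from +117.83° to -174.27° is +67.90°.
Midpoint longitude = +117.83° + (+67.90°)/2 = +117.83° + 33.95° = +151.78°.
(The naïve average (+117.83 + -174.27)/2 = -28.22° is on the wrong side of the globe.)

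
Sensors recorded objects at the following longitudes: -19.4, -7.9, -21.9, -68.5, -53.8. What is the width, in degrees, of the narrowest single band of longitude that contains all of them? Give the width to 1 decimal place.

Sort the longitudes: -68.5°, -53.8°, -21.9°, -19.4°, -7.9°.
Eastward gaps between consecutive values (wrapping around): 14.7°, 31.9°, 2.5°, 11.5°, 299.4°.
Largest gap = 299.4° ⇒ minimal covering band is its complement: 360° − 299.4° = 60.6°.
Band runs from -68.5° eastward to -7.9°.

60.6°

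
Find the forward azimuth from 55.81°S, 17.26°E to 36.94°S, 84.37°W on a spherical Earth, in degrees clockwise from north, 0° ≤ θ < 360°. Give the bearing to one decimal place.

Δλ = -84.37 − 17.26 = -101.63°.
θ = atan2( sin Δλ · cos φ₂ , cos φ₁ · sin φ₂ − sin φ₁ · cos φ₂ · cos Δλ )
  = atan2(-0.78286, -0.47099) = -121.032° → normalised to [0°, 360°): 238.968°.

239.0°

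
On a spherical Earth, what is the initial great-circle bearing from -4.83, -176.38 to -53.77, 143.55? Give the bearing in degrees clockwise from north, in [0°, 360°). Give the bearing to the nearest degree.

206°

Δλ = 143.55 − -176.38 = 319.93°; wrapped into (−180°, 180°]: -40.07°.
θ = atan2( sin Δλ · cos φ₂ , cos φ₁ · sin φ₂ − sin φ₁ · cos φ₂ · cos Δλ )
  = atan2(-0.38046, -0.76570) = -153.578° → normalised to [0°, 360°): 206.422°.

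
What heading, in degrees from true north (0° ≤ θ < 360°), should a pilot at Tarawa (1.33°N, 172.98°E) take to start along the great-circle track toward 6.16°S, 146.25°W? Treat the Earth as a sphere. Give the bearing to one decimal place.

Δλ = -146.25 − 172.98 = -319.23°; wrapped into (−180°, 180°]: 40.77°.
θ = atan2( sin Δλ · cos φ₂ , cos φ₁ · sin φ₂ − sin φ₁ · cos φ₂ · cos Δλ )
  = atan2(0.64925, -0.12475) = 100.877° → normalised to [0°, 360°): 100.877°.

100.9°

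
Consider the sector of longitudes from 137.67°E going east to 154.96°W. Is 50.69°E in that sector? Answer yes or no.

No

Band width going east from +137.67° to -154.96°: ((-154.96 − 137.67) mod 360) = 67.37°.
Offset of +50.69° east of the west edge: ((50.69 − 137.67) mod 360) = 273.02°.
273.02° > 67.37° ⇒ outside.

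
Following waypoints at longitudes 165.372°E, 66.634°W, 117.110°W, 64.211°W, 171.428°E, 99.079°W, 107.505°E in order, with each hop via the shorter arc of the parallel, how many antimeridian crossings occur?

Leg 1: +165.372° → -66.634°, shortest Δλ = 127.994° (east) — crosses 180°.
Leg 2: -66.634° → -117.110°, shortest Δλ = -50.476° (west) — does not cross 180°.
Leg 3: -117.110° → -64.211°, shortest Δλ = 52.899° (east) — does not cross 180°.
Leg 4: -64.211° → +171.428°, shortest Δλ = -124.361° (west) — crosses 180°.
Leg 5: +171.428° → -99.079°, shortest Δλ = 89.493° (east) — crosses 180°.
Leg 6: -99.079° → +107.505°, shortest Δλ = -153.416° (west) — crosses 180°.
Total crossings: 4.

4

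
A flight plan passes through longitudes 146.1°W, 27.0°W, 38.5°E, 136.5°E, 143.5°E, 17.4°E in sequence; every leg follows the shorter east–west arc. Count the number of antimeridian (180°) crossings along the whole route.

0

Leg 1: -146.1° → -27.0°, shortest Δλ = 119.1° (east) — does not cross 180°.
Leg 2: -27.0° → +38.5°, shortest Δλ = 65.5° (east) — does not cross 180°.
Leg 3: +38.5° → +136.5°, shortest Δλ = 98.0° (east) — does not cross 180°.
Leg 4: +136.5° → +143.5°, shortest Δλ = 7.0° (east) — does not cross 180°.
Leg 5: +143.5° → +17.4°, shortest Δλ = -126.1° (west) — does not cross 180°.
Total crossings: 0.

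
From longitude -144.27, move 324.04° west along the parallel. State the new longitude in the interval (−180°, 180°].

Start at -144.27°; shift −324.04° → -468.31°.
-468.31° lies outside (−180°, 180°]; add 360° → -108.31°.

-108.31°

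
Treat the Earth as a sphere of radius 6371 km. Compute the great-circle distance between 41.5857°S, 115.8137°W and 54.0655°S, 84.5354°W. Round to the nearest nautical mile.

1449 nmi

Δλ = -84.5354 − -115.8137 = 31.2783°.
Δφ = -54.0655 − -41.5857 = -12.4798°.
a = sin²(Δφ/2) + cos φ₁ · cos φ₂ · sin²(Δλ/2) = 0.043713.
c = 2·atan2(√a, √(1−a)) = 0.42126 rad → d = 6371·c ≈ 2683.87 km ≈ 1449.17 nmi.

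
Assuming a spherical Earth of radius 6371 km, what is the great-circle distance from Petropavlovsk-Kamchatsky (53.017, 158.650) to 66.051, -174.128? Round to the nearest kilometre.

Δλ = -174.128 − 158.650 = -332.778°; wrapped into (−180°, 180°]: 27.222°.
Δφ = 66.051 − 53.017 = 13.034°.
a = sin²(Δφ/2) + cos φ₁ · cos φ₂ · sin²(Δλ/2) = 0.026405.
c = 2·atan2(√a, √(1−a)) = 0.32644 rad → d = 6371·c ≈ 2079.76 km.

2080 km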